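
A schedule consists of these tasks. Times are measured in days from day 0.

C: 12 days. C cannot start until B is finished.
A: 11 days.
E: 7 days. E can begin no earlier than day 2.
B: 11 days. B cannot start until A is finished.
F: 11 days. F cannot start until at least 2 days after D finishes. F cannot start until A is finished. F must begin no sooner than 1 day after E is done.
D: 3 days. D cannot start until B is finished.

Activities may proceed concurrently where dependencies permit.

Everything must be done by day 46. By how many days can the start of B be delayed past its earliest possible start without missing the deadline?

A has no prerequisites, so it starts at day 0 and finishes at day 11.
B waits on A (finishes day 11), so it starts at day 11 and finishes at 11 + 11 = day 22.

Working backward from the deadline:
Nothing follows C; the deadline of day 46 is its only limit. It must start by 46 − 12 = day 34.
F has no dependents, so it just needs to finish by day 46. Starting by 46 − 11 = day 35 achieves that.
Since F (must start by day 35, minus 2-day gap → day 33) depends on it, D must finish by day 33. Backing off its 3-day duration gives a latest start of day 30.
For B: C (must start by day 34); D (must start by day 30). The most restrictive is day 30; with an 11-day duration, B must start by day 19.
So B can start as early as day 11 and as late as day 19, giving 19 − 11 = 8 days of slack.

8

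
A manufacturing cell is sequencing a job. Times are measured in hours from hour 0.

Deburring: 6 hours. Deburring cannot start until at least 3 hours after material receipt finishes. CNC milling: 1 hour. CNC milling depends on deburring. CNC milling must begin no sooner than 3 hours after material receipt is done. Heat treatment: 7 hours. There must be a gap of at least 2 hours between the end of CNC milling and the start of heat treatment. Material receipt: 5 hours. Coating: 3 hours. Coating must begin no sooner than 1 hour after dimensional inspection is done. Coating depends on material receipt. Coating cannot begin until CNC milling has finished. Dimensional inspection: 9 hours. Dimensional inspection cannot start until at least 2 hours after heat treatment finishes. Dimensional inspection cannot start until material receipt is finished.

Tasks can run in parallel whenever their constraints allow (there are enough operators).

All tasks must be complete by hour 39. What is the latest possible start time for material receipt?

Coating must finish by hour 39; it takes 3 hours, so it must start by 39 − 3 = hour 36.
Dimensional inspection feeds into coating (must start by hour 36, minus 1-hour gap → hour 35); so dimensional inspection must finish by hour 35 and therefore start by hour 26.
Heat treatment has to be done before dimensional inspection (must start by hour 26, minus 2-hour gap → hour 24). That means finishing by hour 24, i.e. starting by 24 − 7 = hour 17.
CNC milling has several dependents: heat treatment (must start by hour 17, minus 2-hour gap → hour 15); coating (must start by hour 36). The earliest of those limits is hour 15, so CNC milling must start by 15 − 1 = hour 14.
Since CNC milling (must start by hour 14) depends on it, deburring must finish by hour 14. Backing off its 6-hour duration gives a latest start of hour 8.
Material receipt has several dependents: deburring (must start by hour 8, minus 3-hour gap → hour 5); CNC milling (must start by hour 14, minus 3-hour gap → hour 11); dimensional inspection (must start by hour 26); coating (must start by hour 36). The earliest of those limits is hour 5, so material receipt must start by 5 − 5 = hour 0.

0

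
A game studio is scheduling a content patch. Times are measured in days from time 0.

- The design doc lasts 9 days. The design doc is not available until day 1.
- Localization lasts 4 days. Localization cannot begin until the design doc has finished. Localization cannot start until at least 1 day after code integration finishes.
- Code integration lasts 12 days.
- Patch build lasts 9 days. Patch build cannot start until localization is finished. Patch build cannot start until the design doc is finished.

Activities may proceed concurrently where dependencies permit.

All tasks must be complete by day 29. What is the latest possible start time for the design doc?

7

Nothing follows patch build; the deadline of day 29 is its only limit. It must start by 29 − 9 = day 20.
Localization must finish before patch build (must start by day 20). With a 4-day duration, localization must start by 20 − 4 = day 16.
The design doc feeds localization (must start by day 16); patch build (must start by day 20). Taking the minimum, the design doc must finish by day 16 and start by 16 − 9 = day 7.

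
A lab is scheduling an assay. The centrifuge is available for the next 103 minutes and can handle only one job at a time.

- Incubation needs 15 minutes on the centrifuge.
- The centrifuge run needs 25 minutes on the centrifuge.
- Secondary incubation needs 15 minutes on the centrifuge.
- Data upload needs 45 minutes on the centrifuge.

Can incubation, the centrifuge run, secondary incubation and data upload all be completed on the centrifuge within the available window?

Running back to back, the jobs need 15 + 25 + 15 + 45 = 100 minutes on the centrifuge.
Since 100 ≤ 103, they fit within the window.

Yes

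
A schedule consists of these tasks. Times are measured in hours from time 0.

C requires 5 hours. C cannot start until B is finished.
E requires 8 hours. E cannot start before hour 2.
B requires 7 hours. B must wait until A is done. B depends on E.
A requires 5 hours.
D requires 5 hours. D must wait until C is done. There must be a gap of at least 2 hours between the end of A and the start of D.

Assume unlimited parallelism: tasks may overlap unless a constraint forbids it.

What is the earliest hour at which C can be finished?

E waits on its own release at hour 2, so it starts at hour 2 and finishes at 2 + 8 = hour 10.
A has no prerequisites, so it starts at hour 0 and finishes at hour 5.
For B: A (finishes hour 5); E (finishes hour 10). Taking the maximum gives a start of hour 10, and it finishes at 10 + 7 = hour 17.
C waits on B (finishes hour 17), so it starts at hour 17 and finishes at 17 + 5 = hour 22.

22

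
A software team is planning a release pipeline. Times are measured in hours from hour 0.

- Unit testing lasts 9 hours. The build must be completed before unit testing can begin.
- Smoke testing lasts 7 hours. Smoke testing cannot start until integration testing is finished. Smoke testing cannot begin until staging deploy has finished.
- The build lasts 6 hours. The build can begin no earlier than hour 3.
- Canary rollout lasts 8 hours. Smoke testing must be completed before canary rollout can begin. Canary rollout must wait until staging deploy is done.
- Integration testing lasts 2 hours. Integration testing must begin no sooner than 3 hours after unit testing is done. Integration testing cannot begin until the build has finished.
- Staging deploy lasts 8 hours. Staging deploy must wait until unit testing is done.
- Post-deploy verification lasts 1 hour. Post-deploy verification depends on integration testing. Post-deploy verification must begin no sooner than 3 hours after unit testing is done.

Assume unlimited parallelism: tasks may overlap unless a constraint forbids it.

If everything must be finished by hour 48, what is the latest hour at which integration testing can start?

Canary rollout has no dependents, so it just needs to finish by hour 48. Starting by 48 − 8 = hour 40 achieves that.
Smoke testing must finish before canary rollout (must start by hour 40). With a 7-hour duration, smoke testing must start by 40 − 7 = hour 33.
Nothing follows post-deploy verification; the deadline of hour 48 is its only limit. It must start by 48 − 1 = hour 47.
For integration testing: smoke testing (must start by hour 33); post-deploy verification (must start by hour 47). The most restrictive is hour 33; with a 2-hour duration, integration testing must start by hour 31.

31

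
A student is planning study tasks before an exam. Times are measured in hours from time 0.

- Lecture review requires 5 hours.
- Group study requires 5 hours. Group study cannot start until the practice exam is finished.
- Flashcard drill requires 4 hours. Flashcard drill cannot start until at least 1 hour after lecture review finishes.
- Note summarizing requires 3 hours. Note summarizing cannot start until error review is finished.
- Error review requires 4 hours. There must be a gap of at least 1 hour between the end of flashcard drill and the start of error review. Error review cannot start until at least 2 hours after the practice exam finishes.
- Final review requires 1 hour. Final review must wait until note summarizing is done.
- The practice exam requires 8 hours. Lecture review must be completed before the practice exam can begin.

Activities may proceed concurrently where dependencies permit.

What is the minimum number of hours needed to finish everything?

23

Lecture review can start immediately at hour 0; it finishes at hour 5.
The practice exam waits on lecture review (finishes hour 5), so it starts at hour 5 and finishes at 5 + 8 = hour 13.
Group study cannot begin until the practice exam (finishes hour 13). It runs from hour 13 to 13 + 5 = hour 18.
Flashcard drill waits on lecture review (finishes hour 5, plus 1-hour gap → hour 6), so it starts at hour 6 and finishes at 6 + 4 = hour 10.
Error review has to wait for flashcard drill (finishes hour 10, plus 1-hour gap → hour 11); the practice exam (finishes hour 13, plus 2-hour gap → hour 15). The latest of these is hour 15, so error review runs hour 15 to 15 + 4 = hour 19.
Note summarizing waits on error review (finishes hour 19), so it starts at hour 19 and finishes at 19 + 3 = hour 22.
Final review cannot begin until note summarizing (finishes hour 22). It runs from hour 22 to 22 + 1 = hour 23.
All tasks are finished once the last one completes. Finish times: Lecture review at 5, Flashcard drill at 10, The practice exam at 13, Error review at 19, Group study at 18, Note summarizing at 22, Final review at 23. The latest is hour 23.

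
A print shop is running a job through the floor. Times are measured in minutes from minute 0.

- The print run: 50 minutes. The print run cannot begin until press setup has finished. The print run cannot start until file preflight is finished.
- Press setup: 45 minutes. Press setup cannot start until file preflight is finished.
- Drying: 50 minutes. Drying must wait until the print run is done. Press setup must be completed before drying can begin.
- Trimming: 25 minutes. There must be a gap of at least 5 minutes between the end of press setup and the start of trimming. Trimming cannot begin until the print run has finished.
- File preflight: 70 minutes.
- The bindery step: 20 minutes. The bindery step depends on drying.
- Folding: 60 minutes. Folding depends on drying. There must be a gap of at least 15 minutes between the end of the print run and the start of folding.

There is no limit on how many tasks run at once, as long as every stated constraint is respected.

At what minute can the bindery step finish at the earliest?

235

Nothing blocks file preflight, so it runs from minute 0 to minute 70.
After file preflight (finishes minute 70), press setup can start at minute 70 and finishes at minute 115.
For the print run: press setup (finishes minute 115); file preflight (finishes minute 70). Taking the maximum gives a start of minute 115, and it finishes at 115 + 50 = minute 165.
For drying: the print run (finishes minute 165); press setup (finishes minute 115). Taking the maximum gives a start of minute 165, and it finishes at 165 + 50 = minute 215.
The bindery step cannot begin until drying (finishes minute 215). It runs from minute 215 to 215 + 20 = minute 235.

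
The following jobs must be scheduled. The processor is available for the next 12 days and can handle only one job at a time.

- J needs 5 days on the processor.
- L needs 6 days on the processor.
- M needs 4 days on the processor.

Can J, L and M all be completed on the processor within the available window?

Running back to back, the jobs need 5 + 6 + 4 = 15 days on the processor.
Since 15 > 12, they cannot all fit.

No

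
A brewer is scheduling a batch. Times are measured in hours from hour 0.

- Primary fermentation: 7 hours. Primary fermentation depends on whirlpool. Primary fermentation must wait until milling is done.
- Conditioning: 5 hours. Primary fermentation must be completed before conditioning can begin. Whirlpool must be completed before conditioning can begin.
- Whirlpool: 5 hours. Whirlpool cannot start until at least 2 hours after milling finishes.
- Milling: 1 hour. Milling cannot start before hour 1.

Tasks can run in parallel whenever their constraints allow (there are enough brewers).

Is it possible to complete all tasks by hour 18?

No

Milling waits on its own release at hour 1, so it starts at hour 1 and finishes at 1 + 1 = hour 2.
After milling (finishes hour 2, plus 2-hour gap → hour 4), whirlpool can start at hour 4 and finishes at hour 9.
For primary fermentation: whirlpool (finishes hour 9); milling (finishes hour 2). Taking the maximum gives a start of hour 9, and it finishes at 9 + 7 = hour 16.
Conditioning has to wait for primary fermentation (finishes hour 16); whirlpool (finishes hour 9). The latest of these is hour 16, so conditioning runs hour 16 to 16 + 5 = hour 21.
The earliest everything can be done is hour 21, which is after the deadline of 18, so it is not possible.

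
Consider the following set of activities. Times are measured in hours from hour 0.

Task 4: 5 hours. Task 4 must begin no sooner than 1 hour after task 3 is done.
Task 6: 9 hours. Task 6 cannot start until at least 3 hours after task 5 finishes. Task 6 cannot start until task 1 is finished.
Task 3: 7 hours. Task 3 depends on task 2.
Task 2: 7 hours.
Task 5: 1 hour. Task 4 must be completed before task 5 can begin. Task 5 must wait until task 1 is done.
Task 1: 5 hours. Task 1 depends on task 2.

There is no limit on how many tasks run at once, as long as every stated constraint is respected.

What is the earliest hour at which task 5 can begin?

Task 2 has no prerequisites, so it starts at hour 0 and finishes at hour 7.
Task 3 waits on task 2 (finishes hour 7), so it starts at hour 7 and finishes at 7 + 7 = hour 14.
Task 4 waits on task 3 (finishes hour 14, plus 1-hour gap → hour 15), so it starts at hour 15 and finishes at 15 + 5 = hour 20.
Task 1 cannot begin until task 2 (finishes hour 7). It runs from hour 7 to 7 + 5 = hour 12.
Task 5 waits on task 4 (finishes hour 20); task 1 (finishes hour 12). The latest of these is hour 20, which is the earliest task 5 can start.

20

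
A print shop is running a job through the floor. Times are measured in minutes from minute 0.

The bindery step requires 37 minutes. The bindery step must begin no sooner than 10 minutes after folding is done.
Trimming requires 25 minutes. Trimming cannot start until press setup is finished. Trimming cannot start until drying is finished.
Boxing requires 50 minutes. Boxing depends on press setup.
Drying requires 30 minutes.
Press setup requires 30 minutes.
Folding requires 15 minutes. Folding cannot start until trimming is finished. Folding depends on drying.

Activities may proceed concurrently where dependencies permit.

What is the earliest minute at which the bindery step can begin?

Drying can start immediately at minute 0; it finishes at minute 30.
Nothing blocks press setup, so it runs from minute 0 to minute 30.
Trimming needs all of press setup (finishes minute 30); drying (finishes minute 30). That puts its earliest start at minute 30; it finishes at 30 + 25 = minute 55.
For folding: trimming (finishes minute 55); drying (finishes minute 30). Taking the maximum gives a start of minute 55, and it finishes at 55 + 15 = minute 70.
The bindery step waits on folding (finishes minute 70, plus 10-minute gap → minute 80), so the earliest it can start is minute 80.

80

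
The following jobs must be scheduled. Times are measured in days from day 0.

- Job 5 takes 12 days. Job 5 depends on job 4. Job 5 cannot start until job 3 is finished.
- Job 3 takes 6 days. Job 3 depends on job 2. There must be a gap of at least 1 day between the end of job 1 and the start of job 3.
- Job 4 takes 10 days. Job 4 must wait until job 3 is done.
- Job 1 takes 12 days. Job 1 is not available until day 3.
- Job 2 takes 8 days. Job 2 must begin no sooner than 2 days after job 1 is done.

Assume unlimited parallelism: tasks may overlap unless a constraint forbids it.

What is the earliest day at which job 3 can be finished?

31

Job 1 waits on its own release at day 3, so it starts at day 3 and finishes at 3 + 12 = day 15.
After job 1 (finishes day 15, plus 2-day gap → day 17), job 2 can start at day 17 and finishes at day 25.
For job 3: job 2 (finishes day 25); job 1 (finishes day 15, plus 1-day gap → day 16). Taking the maximum gives a start of day 25, and it finishes at 25 + 6 = day 31.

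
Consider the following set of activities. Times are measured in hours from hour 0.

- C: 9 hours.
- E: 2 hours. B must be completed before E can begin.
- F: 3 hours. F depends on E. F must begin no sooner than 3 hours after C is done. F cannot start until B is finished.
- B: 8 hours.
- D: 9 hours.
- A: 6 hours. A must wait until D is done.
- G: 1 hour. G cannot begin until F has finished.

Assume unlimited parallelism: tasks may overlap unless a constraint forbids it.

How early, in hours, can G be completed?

Nothing blocks C, so it runs from hour 0 to hour 9.
Nothing blocks B, so it runs from hour 0 to hour 8.
E waits on B (finishes hour 8), so it starts at hour 8 and finishes at 8 + 2 = hour 10.
F needs all of E (finishes hour 10); C (finishes hour 9, plus 3-hour gap → hour 12); B (finishes hour 8). That puts its earliest start at hour 12; it finishes at 12 + 3 = hour 15.
G cannot begin until F (finishes hour 15). It runs from hour 15 to 15 + 1 = hour 16.

16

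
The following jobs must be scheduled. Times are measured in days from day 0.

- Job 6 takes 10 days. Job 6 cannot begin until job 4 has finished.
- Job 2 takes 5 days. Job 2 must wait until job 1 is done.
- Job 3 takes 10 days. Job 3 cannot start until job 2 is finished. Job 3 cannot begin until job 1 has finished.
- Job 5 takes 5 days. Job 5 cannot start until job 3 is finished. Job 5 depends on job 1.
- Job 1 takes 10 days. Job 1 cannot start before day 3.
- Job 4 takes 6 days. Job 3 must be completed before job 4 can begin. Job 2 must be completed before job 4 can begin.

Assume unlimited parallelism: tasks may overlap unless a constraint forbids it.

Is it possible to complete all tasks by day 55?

Yes

Job 1 waits on its own release at day 3, so it starts at day 3 and finishes at 3 + 10 = day 13.
Job 2 waits on job 1 (finishes day 13), so it starts at day 13 and finishes at 13 + 5 = day 18.
Job 3 needs all of job 2 (finishes day 18); job 1 (finishes day 13). That puts its earliest start at day 18; it finishes at 18 + 10 = day 28.
Job 5 needs all of job 3 (finishes day 28); job 1 (finishes day 13). That puts its earliest start at day 28; it finishes at 28 + 5 = day 33.
Job 4 cannot start until job 3 (finishes day 28); job 2 (finishes day 18). The controlling bound is day 28, so job 4 finishes at 28 + 6 = day 34.
Job 6 waits on job 4 (finishes day 34), so it starts at day 34 and finishes at 34 + 10 = day 44.
Every task is finished by day 44, which is no later than the deadline of 55, so the schedule is feasible.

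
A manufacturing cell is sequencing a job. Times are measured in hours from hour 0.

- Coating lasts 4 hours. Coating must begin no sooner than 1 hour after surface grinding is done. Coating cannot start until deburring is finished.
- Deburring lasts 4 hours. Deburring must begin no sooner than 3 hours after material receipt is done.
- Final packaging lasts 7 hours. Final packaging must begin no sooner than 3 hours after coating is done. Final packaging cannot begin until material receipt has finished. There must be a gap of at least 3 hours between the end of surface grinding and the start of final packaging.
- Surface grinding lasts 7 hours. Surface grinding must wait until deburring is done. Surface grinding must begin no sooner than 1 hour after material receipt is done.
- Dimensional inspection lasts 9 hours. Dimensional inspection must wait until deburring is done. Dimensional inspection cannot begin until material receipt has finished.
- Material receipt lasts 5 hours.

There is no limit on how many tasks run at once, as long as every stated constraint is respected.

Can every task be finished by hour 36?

Nothing blocks material receipt, so it runs from hour 0 to hour 5.
Deburring cannot begin until material receipt (finishes hour 5, plus 3-hour gap → hour 8). It runs from hour 8 to 8 + 4 = hour 12.
For dimensional inspection: deburring (finishes hour 12); material receipt (finishes hour 5). Taking the maximum gives a start of hour 12, and it finishes at 12 + 9 = hour 21.
Surface grinding has to wait for deburring (finishes hour 12); material receipt (finishes hour 5, plus 1-hour gap → hour 6). The latest of these is hour 12, so surface grinding runs hour 12 to 12 + 7 = hour 19.
Coating cannot start until surface grinding (finishes hour 19, plus 1-hour gap → hour 20); deburring (finishes hour 12). The controlling bound is hour 20, so coating finishes at 20 + 4 = hour 24.
Final packaging cannot start until coating (finishes hour 24, plus 3-hour gap → hour 27); material receipt (finishes hour 5); surface grinding (finishes hour 19, plus 3-hour gap → hour 22). The controlling bound is hour 27, so final packaging finishes at 27 + 7 = hour 34.
Every task is finished by hour 34, which is no later than the deadline of 36, so the schedule is feasible.

Yes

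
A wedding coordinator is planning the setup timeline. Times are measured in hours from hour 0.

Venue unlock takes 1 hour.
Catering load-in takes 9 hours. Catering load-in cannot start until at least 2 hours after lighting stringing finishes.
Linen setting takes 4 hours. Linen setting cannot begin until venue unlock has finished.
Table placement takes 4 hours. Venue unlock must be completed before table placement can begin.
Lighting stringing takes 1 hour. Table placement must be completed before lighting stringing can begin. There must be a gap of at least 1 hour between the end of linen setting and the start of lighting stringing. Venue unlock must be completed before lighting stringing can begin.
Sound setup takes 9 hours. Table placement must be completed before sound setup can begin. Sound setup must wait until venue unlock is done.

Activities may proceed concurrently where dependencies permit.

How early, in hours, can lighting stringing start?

Venue unlock can start immediately at hour 0; it finishes at hour 1.
Linen setting waits on venue unlock (finishes hour 1), so it starts at hour 1 and finishes at 1 + 4 = hour 5.
Table placement waits on venue unlock (finishes hour 1), so it starts at hour 1 and finishes at 1 + 4 = hour 5.
Lighting stringing waits on table placement (finishes hour 5); linen setting (finishes hour 5, plus 1-hour gap → hour 6); venue unlock (finishes hour 1). The latest of these is hour 6, which is the earliest lighting stringing can start.

6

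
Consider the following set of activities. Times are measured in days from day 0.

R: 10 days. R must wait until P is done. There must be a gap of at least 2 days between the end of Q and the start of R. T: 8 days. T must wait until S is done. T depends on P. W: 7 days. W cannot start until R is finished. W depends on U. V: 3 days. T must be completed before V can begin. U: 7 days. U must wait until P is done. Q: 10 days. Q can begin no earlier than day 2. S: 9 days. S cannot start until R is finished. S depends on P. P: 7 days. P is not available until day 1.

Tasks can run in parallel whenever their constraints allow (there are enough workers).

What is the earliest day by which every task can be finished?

Q waits on its own release at day 2, so it starts at day 2 and finishes at 2 + 10 = day 12.
After its own release at day 1, P can start at day 1 and finishes at day 8.
U cannot begin until P (finishes day 8). It runs from day 8 to 8 + 7 = day 15.
R has to wait for P (finishes day 8); Q (finishes day 12, plus 2-day gap → day 14). The latest of these is day 14, so R runs day 14 to 14 + 10 = day 24.
W cannot start until R (finishes day 24); U (finishes day 15). The controlling bound is day 24, so W finishes at 24 + 7 = day 31.
S has to wait for R (finishes day 24); P (finishes day 8). The latest of these is day 24, so S runs day 24 to 24 + 9 = day 33.
T needs all of S (finishes day 33); P (finishes day 8). That puts its earliest start at day 33; it finishes at 33 + 8 = day 41.
V waits on T (finishes day 41), so it starts at day 41 and finishes at 41 + 3 = day 44.
All tasks are finished once the last one completes. Finish times: P at 8, Q at 12, R at 24, S at 33, T at 41, U at 15, V at 44, W at 31. The latest is day 44.

44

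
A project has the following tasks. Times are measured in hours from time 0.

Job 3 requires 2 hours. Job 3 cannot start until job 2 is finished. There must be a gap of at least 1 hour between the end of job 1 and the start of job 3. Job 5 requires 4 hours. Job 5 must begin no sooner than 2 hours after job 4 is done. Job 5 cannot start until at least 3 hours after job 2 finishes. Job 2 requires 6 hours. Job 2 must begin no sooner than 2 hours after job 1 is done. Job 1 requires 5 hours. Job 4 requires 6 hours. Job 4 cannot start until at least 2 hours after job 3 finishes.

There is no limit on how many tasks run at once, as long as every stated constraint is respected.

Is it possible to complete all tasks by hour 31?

Nothing blocks job 1, so it runs from hour 0 to hour 5.
Job 2 cannot begin until job 1 (finishes hour 5, plus 2-hour gap → hour 7). It runs from hour 7 to 7 + 6 = hour 13.
For job 3: job 2 (finishes hour 13); job 1 (finishes hour 5, plus 1-hour gap → hour 6). Taking the maximum gives a start of hour 13, and it finishes at 13 + 2 = hour 15.
After job 3 (finishes hour 15, plus 2-hour gap → hour 17), job 4 can start at hour 17 and finishes at hour 23.
Job 5 has to wait for job 4 (finishes hour 23, plus 2-hour gap → hour 25); job 2 (finishes hour 13, plus 3-hour gap → hour 16). The latest of these is hour 25, so job 5 runs hour 25 to 25 + 4 = hour 29.
Every task is finished by hour 29, which is no later than the deadline of 31, so the schedule is feasible.

Yes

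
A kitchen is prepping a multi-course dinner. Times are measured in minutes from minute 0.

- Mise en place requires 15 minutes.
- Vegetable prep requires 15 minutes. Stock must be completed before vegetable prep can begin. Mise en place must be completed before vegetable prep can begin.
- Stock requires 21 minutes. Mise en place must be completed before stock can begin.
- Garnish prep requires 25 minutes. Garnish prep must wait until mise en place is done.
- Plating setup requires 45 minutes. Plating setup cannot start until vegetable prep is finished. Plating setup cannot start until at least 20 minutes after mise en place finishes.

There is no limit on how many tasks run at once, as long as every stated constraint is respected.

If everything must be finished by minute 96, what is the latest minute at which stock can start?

Nothing follows plating setup; the deadline of minute 96 is its only limit. It must start by 96 − 45 = minute 51.
Vegetable prep must finish before plating setup (must start by minute 51). With a 15-minute duration, vegetable prep must start by 51 − 15 = minute 36.
Since vegetable prep (must start by minute 36) depends on it, stock must finish by minute 36. Backing off its 21-minute duration gives a latest start of minute 15.

15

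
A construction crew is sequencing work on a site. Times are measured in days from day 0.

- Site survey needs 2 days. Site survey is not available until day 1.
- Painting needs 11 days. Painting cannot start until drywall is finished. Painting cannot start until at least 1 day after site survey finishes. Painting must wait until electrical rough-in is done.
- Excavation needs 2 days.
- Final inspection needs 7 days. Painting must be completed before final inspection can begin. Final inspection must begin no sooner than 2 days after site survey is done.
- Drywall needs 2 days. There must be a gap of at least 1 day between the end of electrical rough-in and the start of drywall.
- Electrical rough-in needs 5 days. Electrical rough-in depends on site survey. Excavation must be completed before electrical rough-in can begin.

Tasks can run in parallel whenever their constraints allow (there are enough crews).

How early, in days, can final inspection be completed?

29

Excavation has no prerequisites, so it starts at day 0 and finishes at day 2.
Site survey cannot begin until its own release at day 1. It runs from day 1 to 1 + 2 = day 3.
Electrical rough-in needs all of site survey (finishes day 3); excavation (finishes day 2). That puts its earliest start at day 3; it finishes at 3 + 5 = day 8.
After electrical rough-in (finishes day 8, plus 1-day gap → day 9), drywall can start at day 9 and finishes at day 11.
Painting cannot start until drywall (finishes day 11); site survey (finishes day 3, plus 1-day gap → day 4); electrical rough-in (finishes day 8). The controlling bound is day 11, so painting finishes at 11 + 11 = day 22.
Final inspection cannot start until painting (finishes day 22); site survey (finishes day 3, plus 2-day gap → day 5). The controlling bound is day 22, so final inspection finishes at 22 + 7 = day 29.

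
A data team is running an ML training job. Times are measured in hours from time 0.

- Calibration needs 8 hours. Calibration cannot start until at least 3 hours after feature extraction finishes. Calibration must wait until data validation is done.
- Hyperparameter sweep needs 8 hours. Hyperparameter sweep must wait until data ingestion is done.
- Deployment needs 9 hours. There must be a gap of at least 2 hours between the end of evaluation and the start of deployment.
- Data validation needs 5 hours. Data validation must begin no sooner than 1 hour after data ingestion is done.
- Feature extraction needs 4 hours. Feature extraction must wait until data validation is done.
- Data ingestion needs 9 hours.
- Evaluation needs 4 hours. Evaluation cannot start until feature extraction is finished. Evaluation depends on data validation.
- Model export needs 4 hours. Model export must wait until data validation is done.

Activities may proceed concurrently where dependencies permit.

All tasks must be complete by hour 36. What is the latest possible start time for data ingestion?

2

Deployment must finish by hour 36; it takes 9 hours, so it must start by 36 − 9 = hour 27.
Evaluation must finish before deployment (must start by hour 27, minus 2-hour gap → hour 25). With a 4-hour duration, evaluation must start by 25 − 4 = hour 21.
Calibration has no dependents, so it just needs to finish by hour 36. Starting by 36 − 8 = hour 28 achieves that.
Feature extraction feeds evaluation (must start by hour 21); calibration (must start by hour 28, minus 3-hour gap → hour 25). Taking the minimum, feature extraction must finish by hour 21 and start by 21 − 4 = hour 17.
Model export must finish by hour 36; it takes 4 hours, so it must start by 36 − 4 = hour 32.
For data validation: feature extraction (must start by hour 17); evaluation (must start by hour 21); calibration (must start by hour 28); model export (must start by hour 32). The most restrictive is hour 17; with a 5-hour duration, data validation must start by hour 12.
To finish by hour 36, hyperparameter sweep (duration 8) must start no later than hour 28.
Data ingestion must finish in time for data validation (must start by hour 12, minus 1-hour gap → hour 11); hyperparameter sweep (must start by hour 28). The tightest is hour 11, so data ingestion must start by 11 − 9 = hour 2.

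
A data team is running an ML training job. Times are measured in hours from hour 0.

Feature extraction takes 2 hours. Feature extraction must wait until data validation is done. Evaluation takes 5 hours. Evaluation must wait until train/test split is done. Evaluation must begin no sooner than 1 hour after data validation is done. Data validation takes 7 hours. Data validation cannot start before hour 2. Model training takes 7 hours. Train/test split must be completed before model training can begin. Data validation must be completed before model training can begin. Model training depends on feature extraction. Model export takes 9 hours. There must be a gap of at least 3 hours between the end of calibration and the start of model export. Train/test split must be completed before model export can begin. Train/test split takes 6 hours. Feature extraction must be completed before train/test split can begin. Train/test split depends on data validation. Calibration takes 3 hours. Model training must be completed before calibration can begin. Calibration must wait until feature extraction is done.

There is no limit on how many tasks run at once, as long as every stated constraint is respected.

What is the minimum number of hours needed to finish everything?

After its own release at hour 2, data validation can start at hour 2 and finishes at hour 9.
After data validation (finishes hour 9), feature extraction can start at hour 9 and finishes at hour 11.
Train/test split has to wait for feature extraction (finishes hour 11); data validation (finishes hour 9). The latest of these is hour 11, so train/test split runs hour 11 to 11 + 6 = hour 17.
For evaluation: train/test split (finishes hour 17); data validation (finishes hour 9, plus 1-hour gap → hour 10). Taking the maximum gives a start of hour 17, and it finishes at 17 + 5 = hour 22.
Model training has to wait for train/test split (finishes hour 17); data validation (finishes hour 9); feature extraction (finishes hour 11). The latest of these is hour 17, so model training runs hour 17 to 17 + 7 = hour 24.
Calibration has to wait for model training (finishes hour 24); feature extraction (finishes hour 11). The latest of these is hour 24, so calibration runs hour 24 to 24 + 3 = hour 27.
Model export has to wait for calibration (finishes hour 27, plus 3-hour gap → hour 30); train/test split (finishes hour 17). The latest of these is hour 30, so model export runs hour 30 to 30 + 9 = hour 39.
All tasks are finished once the last one completes. Finish times: Data validation at 9, Feature extraction at 11, Train/test split at 17, Model training at 24, Evaluation at 22, Calibration at 27, Model export at 39. The latest is hour 39.

39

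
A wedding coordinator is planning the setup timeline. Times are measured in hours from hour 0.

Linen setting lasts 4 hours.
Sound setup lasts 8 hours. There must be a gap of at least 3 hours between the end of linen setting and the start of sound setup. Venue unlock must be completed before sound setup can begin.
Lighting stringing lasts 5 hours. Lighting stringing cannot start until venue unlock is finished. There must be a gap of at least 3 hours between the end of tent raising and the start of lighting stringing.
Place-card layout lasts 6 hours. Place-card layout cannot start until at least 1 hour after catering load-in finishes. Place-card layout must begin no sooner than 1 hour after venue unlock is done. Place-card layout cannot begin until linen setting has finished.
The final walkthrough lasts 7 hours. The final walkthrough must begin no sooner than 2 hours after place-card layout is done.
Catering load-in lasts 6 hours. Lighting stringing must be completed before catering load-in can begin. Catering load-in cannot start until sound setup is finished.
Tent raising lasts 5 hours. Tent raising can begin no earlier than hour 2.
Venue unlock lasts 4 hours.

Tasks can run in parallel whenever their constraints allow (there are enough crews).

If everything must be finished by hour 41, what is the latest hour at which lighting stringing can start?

To finish by hour 41, the final walkthrough (duration 7) must start no later than hour 34.
Place-card layout has to be done before the final walkthrough (must start by hour 34, minus 2-hour gap → hour 32). That means finishing by hour 32, i.e. starting by 32 − 6 = hour 26.
Catering load-in has to be done before place-card layout (must start by hour 26, minus 1-hour gap → hour 25). That means finishing by hour 25, i.e. starting by 25 − 6 = hour 19.
Since catering load-in (must start by hour 19) depends on it, lighting stringing must finish by hour 19. Backing off its 5-hour duration gives a latest start of hour 14.

14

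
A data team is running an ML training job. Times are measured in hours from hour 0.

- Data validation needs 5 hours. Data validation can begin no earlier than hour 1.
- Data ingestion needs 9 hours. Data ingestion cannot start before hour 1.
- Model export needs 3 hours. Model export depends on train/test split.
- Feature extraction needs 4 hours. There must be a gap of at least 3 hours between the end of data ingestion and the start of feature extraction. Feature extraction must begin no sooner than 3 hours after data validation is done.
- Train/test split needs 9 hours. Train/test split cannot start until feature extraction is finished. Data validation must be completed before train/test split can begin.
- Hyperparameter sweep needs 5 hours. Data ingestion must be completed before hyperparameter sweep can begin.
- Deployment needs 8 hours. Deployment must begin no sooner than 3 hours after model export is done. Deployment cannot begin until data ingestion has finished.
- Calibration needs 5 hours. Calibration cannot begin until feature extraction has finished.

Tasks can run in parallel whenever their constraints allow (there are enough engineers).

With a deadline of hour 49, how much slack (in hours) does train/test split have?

After its own release at hour 1, data validation can start at hour 1 and finishes at hour 6.
Data ingestion waits on its own release at hour 1, so it starts at hour 1 and finishes at 1 + 9 = hour 10.
For feature extraction: data ingestion (finishes hour 10, plus 3-hour gap → hour 13); data validation (finishes hour 6, plus 3-hour gap → hour 9). Taking the maximum gives a start of hour 13, and it finishes at 13 + 4 = hour 17.
Train/test split has to wait for feature extraction (finishes hour 17); data validation (finishes hour 6). The latest of these is hour 17, so train/test split runs hour 17 to 17 + 9 = hour 26.

Working backward from the deadline:
To finish by hour 49, deployment (duration 8) must start no later than hour 41.
Since deployment (must start by hour 41, minus 3-hour gap → hour 38) depends on it, model export must finish by hour 38. Backing off its 3-hour duration gives a latest start of hour 35.
Since model export (must start by hour 35) depends on it, train/test split must finish by hour 35. Backing off its 9-hour duration gives a latest start of hour 26.
So train/test split can start as early as hour 17 and as late as hour 26, giving 26 − 17 = 9 hours of slack.

9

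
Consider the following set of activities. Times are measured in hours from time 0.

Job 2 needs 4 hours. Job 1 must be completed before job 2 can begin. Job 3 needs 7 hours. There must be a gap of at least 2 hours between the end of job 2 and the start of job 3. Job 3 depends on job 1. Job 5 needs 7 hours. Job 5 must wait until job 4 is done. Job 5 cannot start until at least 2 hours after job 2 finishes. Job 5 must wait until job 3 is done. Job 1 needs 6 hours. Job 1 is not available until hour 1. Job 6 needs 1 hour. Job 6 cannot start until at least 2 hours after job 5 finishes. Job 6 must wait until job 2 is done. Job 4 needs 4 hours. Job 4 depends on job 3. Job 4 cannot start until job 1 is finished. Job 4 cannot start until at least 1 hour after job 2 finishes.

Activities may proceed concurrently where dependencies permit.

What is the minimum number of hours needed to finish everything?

After its own release at hour 1, job 1 can start at hour 1 and finishes at hour 7.
Job 2 waits on job 1 (finishes hour 7), so it starts at hour 7 and finishes at 7 + 4 = hour 11.
Job 3 needs all of job 2 (finishes hour 11, plus 2-hour gap → hour 13); job 1 (finishes hour 7). That puts its earliest start at hour 13; it finishes at 13 + 7 = hour 20.
Job 4 needs all of job 3 (finishes hour 20); job 1 (finishes hour 7); job 2 (finishes hour 11, plus 1-hour gap → hour 12). That puts its earliest start at hour 20; it finishes at 20 + 4 = hour 24.
For job 5: job 4 (finishes hour 24); job 2 (finishes hour 11, plus 2-hour gap → hour 13); job 3 (finishes hour 20). Taking the maximum gives a start of hour 24, and it finishes at 24 + 7 = hour 31.
Job 6 needs all of job 5 (finishes hour 31, plus 2-hour gap → hour 33); job 2 (finishes hour 11). That puts its earliest start at hour 33; it finishes at 33 + 1 = hour 34.
All tasks are finished once the last one completes. Finish times: Job 1 at 7, Job 2 at 11, Job 3 at 20, Job 4 at 24, Job 5 at 31, Job 6 at 34. The latest is hour 34.

34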